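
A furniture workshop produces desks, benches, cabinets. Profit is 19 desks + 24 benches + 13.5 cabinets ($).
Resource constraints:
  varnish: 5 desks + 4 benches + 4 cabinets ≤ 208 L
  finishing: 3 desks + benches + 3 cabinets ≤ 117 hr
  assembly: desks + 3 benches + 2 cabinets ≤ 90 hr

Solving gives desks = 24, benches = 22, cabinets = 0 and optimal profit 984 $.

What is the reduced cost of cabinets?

Check each constraint at x*: varnish 208/208 (tight); finishing 94/117 (slack 23); assembly 90/90 (tight).
By complementary slackness, y = 0 for the non-binding constraint.
From A_Bᵀ y = c: 5·y_varnish + 1·y_assembly = 19; 4·y_varnish + 3·y_assembly = 24.
Solving: y_varnish = 3, y_assembly = 4.
Reduced cost of cabinets: c₃ − yᵀa₃ = 13.5 − (3·4 + 4·2) = 13.5 − 20 = -6.5.

-6.5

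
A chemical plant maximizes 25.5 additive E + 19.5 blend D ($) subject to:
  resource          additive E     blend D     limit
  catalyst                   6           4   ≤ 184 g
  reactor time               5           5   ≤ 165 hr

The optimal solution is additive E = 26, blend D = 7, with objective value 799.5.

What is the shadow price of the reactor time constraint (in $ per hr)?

At the optimum: catalyst uses 184 of 184 (binding); reactor time uses 165 of 165 (binding).
Dual feasibility on the basic columns requires 6·y_catalyst + 5·y_reactor time = 25.5, 4·y_catalyst + 5·y_reactor time = 19.5.
This yields shadow prices y_catalyst = 3, y_reactor time = 1.5.
Shadow price of reactor time = 1.5.

1.5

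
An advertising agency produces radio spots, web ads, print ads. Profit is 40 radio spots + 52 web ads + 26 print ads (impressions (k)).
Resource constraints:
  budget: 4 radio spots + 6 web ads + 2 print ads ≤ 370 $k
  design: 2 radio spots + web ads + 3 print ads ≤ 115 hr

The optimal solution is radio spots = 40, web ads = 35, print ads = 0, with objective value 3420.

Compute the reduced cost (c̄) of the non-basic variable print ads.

At the optimum: budget uses 370 of 370 (binding); design uses 115 of 115 (binding).
From A_Bᵀ y = c: 4·y_budget + 2·y_design = 40; 6·y_budget + 1·y_design = 52.
This yields shadow prices y_budget = 8, y_design = 4.
Reduced cost of print ads: c₃ − yᵀa₃ = 26 − (8·2 + 4·3) = 26 − 28 = -2.

-2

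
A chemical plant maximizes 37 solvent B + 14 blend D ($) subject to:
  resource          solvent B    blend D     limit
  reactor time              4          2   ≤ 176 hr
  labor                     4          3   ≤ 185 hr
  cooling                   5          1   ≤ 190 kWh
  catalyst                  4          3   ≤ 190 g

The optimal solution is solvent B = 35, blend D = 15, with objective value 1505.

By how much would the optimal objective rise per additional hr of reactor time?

At the optimum: reactor time uses 170 of 176 (slack = 6); labor uses 185 of 185 (binding); cooling uses 190 of 190 (binding); catalyst uses 185 of 190 (slack = 5).
By complementary slackness, y = 0 for the non-binding constraints.
Dual feasibility on the basic columns requires 4·y_labor + 5·y_cooling = 37, 3·y_labor + 1·y_cooling = 14.
This yields shadow prices y_labor = 3, y_cooling = 5.
Shadow price of reactor time = 0.

0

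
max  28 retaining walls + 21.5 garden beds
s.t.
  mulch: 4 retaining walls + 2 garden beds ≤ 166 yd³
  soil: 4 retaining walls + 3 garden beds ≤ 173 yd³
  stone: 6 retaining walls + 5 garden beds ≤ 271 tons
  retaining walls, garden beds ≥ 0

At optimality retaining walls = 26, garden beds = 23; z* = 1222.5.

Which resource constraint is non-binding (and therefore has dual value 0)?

mulch: 150/166 (slack 16)
soil: 173/173 (binding)
stone: 271/271 (binding)
By complementary slackness, a constraint with positive slack has shadow price 0 → mulch.

mulch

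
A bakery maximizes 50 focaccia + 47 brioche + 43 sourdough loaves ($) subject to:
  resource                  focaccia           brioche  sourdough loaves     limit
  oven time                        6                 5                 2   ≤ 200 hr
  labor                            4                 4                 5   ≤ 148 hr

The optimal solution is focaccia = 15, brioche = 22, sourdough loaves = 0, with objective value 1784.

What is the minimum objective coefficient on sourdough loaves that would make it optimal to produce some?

46

At the optimum: oven time uses 200 of 200 (binding); labor uses 148 of 148 (binding).
The binding rows give the dual system: 6·y_oven time + 4·y_labor = 50 and 5·y_oven time + 4·y_labor = 47.
→ y_oven time = 3 and y_labor = 8.
sourdough loaves enters the basis when its profit ≥ yᵀa₃ = 3·2 + 8·5 = 46.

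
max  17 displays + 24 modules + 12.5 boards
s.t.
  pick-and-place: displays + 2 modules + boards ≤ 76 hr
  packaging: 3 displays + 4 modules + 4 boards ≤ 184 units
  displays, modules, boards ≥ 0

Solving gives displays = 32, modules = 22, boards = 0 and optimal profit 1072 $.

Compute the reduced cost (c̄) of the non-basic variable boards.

-9.5

At the optimum: pick-and-place uses 76 of 76 (binding); packaging uses 184 of 184 (binding).
From A_Bᵀ y = c: 1·y_pick-and-place + 3·y_packaging = 17; 2·y_pick-and-place + 4·y_packaging = 24.
This yields shadow prices y_pick-and-place = 2, y_packaging = 5.
Reduced cost of boards: c₃ − yᵀa₃ = 12.5 − (2·1 + 5·4) = 12.5 − 22 = -9.5.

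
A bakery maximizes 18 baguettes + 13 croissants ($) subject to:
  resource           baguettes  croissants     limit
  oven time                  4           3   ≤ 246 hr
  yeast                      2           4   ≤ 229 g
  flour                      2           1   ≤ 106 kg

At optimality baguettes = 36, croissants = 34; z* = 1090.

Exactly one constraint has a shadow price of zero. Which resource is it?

oven time: 246/246 (binding)
yeast: 208/229 (slack 21)
flour: 106/106 (binding)
By complementary slackness, a constraint with positive slack has shadow price 0 → yeast.

yeast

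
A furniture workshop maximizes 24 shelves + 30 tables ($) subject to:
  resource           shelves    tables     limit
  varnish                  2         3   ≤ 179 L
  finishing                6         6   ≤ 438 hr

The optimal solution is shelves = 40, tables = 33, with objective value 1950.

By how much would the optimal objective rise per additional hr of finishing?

Check each constraint at x*: varnish 179/179 (tight); finishing 438/438 (tight).
From A_Bᵀ y = c: 2·y_varnish + 6·y_finishing = 24; 3·y_varnish + 6·y_finishing = 30.
Solving: y_varnish = 6, y_finishing = 2.
Shadow price of finishing = 2.

2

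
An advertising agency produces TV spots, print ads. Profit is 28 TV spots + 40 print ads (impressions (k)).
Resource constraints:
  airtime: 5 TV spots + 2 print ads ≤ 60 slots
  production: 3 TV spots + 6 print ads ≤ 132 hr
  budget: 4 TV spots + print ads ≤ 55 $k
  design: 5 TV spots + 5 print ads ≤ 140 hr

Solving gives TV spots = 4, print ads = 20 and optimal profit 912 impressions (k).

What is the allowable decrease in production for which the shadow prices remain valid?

96

Binding constraints: airtime, production. The basis is B = [[5,2],[3,6]] with det 24.
Per unit decrease in production, x* moves by d = (0.0833, -0.2083).
The basis stays optimal until print ads reaches 0; allowable decrease = 96 hr.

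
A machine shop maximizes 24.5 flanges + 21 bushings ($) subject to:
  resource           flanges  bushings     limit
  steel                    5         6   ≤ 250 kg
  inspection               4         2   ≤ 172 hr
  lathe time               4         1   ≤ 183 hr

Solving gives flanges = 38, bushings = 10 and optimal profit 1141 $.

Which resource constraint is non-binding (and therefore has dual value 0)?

lathe time

steel: 250/250 (binding)
inspection: 172/172 (binding)
lathe time: 162/183 (slack 21)
By complementary slackness, a constraint with positive slack has shadow price 0 → lathe time.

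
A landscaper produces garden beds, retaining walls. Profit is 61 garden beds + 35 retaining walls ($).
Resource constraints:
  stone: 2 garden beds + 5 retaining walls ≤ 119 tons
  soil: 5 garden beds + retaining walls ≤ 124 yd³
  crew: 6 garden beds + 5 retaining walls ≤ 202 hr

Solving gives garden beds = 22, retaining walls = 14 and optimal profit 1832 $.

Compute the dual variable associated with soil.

5

Check each constraint at x*: stone 114/119 (slack 5); soil 124/124 (tight); crew 202/202 (tight).
By complementary slackness, y = 0 for the non-binding constraint.
The binding rows give the dual system: 5·y_soil + 6·y_crew = 61 and 1·y_soil + 5·y_crew = 35.
Solving: y_soil = 5, y_crew = 6.
Shadow price of soil = 5.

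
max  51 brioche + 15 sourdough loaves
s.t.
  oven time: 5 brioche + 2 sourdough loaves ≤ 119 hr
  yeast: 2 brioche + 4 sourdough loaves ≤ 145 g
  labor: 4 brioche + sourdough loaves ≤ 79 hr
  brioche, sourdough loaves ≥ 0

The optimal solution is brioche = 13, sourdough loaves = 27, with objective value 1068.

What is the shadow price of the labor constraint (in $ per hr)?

9

Check each constraint at x*: oven time 119/119 (tight); yeast 134/145 (slack 11); labor 79/79 (tight).
Slack constraints have shadow price 0 (complementary slackness).
Dual feasibility on the basic columns requires 5·y_oven time + 4·y_labor = 51, 2·y_oven time + 1·y_labor = 15.
Solving: y_oven time = 3, y_labor = 9.
Shadow price of labor = 9.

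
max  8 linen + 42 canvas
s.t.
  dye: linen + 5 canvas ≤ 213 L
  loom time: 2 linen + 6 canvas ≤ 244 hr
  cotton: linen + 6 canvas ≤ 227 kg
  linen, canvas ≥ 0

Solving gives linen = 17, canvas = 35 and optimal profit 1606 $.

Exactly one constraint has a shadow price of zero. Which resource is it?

dye: 192/213 (slack 21)
loom time: 244/244 (binding)
cotton: 227/227 (binding)
By complementary slackness, a constraint with positive slack has shadow price 0 → dye.

dye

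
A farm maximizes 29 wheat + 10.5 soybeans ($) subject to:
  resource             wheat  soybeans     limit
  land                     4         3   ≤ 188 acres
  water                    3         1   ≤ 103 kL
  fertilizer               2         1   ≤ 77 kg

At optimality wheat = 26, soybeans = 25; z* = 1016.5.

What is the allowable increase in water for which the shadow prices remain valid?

12.5

Binding constraints: water, fertilizer. The basis is B = [[3,1],[2,1]] with det 1.
Per unit increase in water, x* moves by d = (1, -2).
The basis stays optimal until soybeans reaches 0; allowable increase = 12.5 kL.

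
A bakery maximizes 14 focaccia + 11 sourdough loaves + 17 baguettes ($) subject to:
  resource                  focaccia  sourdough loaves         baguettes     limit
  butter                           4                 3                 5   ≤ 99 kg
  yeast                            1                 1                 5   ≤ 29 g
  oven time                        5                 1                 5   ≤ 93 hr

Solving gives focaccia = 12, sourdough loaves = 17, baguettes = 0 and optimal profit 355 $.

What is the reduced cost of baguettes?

-8

At the optimum: butter uses 99 of 99 (binding); yeast uses 29 of 29 (binding); oven time uses 77 of 93 (slack = 16).
Since oven time is not tight, its dual is 0.
The binding rows give the dual system: 4·y_butter + 1·y_yeast = 14 and 3·y_butter + 1·y_yeast = 11.
→ y_butter = 3 and y_yeast = 2.
Reduced cost of baguettes: c₃ − yᵀa₃ = 17 − (3·5 + 2·5) = 17 − 25 = -8.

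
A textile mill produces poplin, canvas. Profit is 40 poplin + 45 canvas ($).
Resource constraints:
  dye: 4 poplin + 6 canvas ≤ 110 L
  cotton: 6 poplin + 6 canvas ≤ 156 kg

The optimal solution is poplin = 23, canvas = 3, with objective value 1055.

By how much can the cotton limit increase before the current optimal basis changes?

Binding constraints: dye, cotton. The basis is B = [[4,6],[6,6]] with det -12.
Per unit increase in cotton, x* moves by d = (0.5, -0.3333).
The basis stays optimal until canvas reaches 0; allowable increase = 9 kg.

9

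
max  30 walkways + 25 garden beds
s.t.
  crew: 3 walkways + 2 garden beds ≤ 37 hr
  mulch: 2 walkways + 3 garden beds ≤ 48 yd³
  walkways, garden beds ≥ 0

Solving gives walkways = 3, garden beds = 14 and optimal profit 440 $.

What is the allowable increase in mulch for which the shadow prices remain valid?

7.5

Binding constraints: crew, mulch. The basis is B = [[3,2],[2,3]] with det 5.
Per unit increase in mulch, x* moves by d = (-0.4, 0.6).
The basis stays optimal until walkways reaches 0; allowable increase = 7.5 yd³.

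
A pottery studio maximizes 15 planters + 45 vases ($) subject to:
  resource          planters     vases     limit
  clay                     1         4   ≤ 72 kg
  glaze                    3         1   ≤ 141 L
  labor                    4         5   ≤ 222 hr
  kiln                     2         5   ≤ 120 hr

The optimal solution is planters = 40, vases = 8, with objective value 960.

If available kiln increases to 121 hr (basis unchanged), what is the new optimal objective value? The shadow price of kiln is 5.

Δb = 1, so new z* = 960 + (5)·(1) = 960 + 5 = 965.

965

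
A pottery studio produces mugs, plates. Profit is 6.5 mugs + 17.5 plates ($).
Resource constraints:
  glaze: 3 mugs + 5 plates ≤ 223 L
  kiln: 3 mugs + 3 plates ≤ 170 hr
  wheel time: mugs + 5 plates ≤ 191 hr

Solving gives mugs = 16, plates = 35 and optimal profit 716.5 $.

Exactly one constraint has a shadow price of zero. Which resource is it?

kiln

glaze: 223/223 (binding)
kiln: 153/170 (slack 17)
wheel time: 191/191 (binding)
By complementary slackness, a constraint with positive slack has shadow price 0 → kiln.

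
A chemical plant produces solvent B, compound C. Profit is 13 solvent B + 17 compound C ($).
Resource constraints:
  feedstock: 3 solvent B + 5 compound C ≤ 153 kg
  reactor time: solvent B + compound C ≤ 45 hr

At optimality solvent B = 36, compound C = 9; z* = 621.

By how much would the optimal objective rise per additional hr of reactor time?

7

Check each constraint at x*: feedstock 153/153 (tight); reactor time 45/45 (tight).
Dual feasibility on the basic columns requires 3·y_feedstock + 1·y_reactor time = 13, 5·y_feedstock + 1·y_reactor time = 17.
Solving: y_feedstock = 2, y_reactor time = 7.
Shadow price of reactor time = 7.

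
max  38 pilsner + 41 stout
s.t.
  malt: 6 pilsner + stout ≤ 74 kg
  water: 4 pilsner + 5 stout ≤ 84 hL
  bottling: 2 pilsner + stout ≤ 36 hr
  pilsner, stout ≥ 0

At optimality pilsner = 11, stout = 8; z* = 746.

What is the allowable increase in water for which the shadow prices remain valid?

39

Binding constraints: malt, water. The basis is B = [[6,1],[4,5]] with det 26.
Per unit increase in water, x* moves by d = (-0.0385, 0.2308).
The basis stays optimal until bottling becomes binding; allowable increase = 39 hL.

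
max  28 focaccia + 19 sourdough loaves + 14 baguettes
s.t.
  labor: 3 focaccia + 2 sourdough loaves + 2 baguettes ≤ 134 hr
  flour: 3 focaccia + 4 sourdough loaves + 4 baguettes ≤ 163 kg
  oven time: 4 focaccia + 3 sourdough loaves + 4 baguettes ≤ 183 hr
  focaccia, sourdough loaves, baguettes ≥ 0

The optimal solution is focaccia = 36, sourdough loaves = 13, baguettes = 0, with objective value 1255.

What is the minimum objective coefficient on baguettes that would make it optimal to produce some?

20

Binding: labor and oven time. Non-binding: flour (3 unused).
By complementary slackness, y = 0 for the non-binding constraint.
From A_Bᵀ y = c: 3·y_labor + 4·y_oven time = 28; 2·y_labor + 3·y_oven time = 19.
Solving: y_labor = 8, y_oven time = 1.
baguettes enters the basis when its profit ≥ yᵀa₃ = 8·2 + 1·4 = 20.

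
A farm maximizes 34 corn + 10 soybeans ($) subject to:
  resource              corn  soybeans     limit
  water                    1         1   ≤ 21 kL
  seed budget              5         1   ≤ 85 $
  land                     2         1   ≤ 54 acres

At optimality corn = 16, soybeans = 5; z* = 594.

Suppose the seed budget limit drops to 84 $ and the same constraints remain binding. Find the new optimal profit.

588

At the optimum: water uses 21 of 21 (binding); seed budget uses 85 of 85 (binding); land uses 37 of 54 (slack = 17).
Slack constraints have shadow price 0 (complementary slackness).
From A_Bᵀ y = c: 1·y_water + 5·y_seed budget = 34; 1·y_water + 1·y_seed budget = 10.
This yields shadow prices y_water = 4, y_seed budget = 6.
Δz = y_seed budget·Δb = 6 × (-1) = -6, so new z* = 594 − 6 = 588.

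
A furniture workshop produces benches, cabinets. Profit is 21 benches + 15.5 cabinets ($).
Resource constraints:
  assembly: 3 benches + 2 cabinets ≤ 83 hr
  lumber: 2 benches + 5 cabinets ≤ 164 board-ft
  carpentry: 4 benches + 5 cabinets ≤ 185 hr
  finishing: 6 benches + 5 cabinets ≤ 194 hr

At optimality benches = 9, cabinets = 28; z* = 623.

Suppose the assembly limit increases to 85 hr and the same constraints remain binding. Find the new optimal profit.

Check each constraint at x*: assembly 83/83 (tight); lumber 158/164 (slack 6); carpentry 176/185 (slack 9); finishing 194/194 (tight).
Since lumber, carpentry are not tight, their duals are 0.
The binding rows give the dual system: 3·y_assembly + 6·y_finishing = 21 and 2·y_assembly + 5·y_finishing = 15.5.
Solving: y_assembly = 4, y_finishing = 1.5.
Δz = y_assembly·Δb = 4 × (2) = 8, so new z* = 623 + 8 = 631.

631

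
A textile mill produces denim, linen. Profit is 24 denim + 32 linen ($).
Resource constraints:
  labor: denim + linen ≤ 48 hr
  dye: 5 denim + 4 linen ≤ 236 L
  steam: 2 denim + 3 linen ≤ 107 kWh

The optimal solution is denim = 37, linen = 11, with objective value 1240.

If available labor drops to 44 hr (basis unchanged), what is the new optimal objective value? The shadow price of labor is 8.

Δb = -4, so new z* = 1240 + (8)·(-4) = 1240 − 32 = 1208.

1208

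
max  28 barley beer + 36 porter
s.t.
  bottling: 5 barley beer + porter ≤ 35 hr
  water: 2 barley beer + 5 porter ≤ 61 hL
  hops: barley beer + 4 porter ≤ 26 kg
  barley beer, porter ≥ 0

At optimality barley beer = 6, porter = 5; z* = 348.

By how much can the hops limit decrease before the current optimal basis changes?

19

Binding constraints: bottling, hops. The basis is B = [[5,1],[1,4]] with det 19.
Per unit decrease in hops, x* moves by d = (0.0526, -0.2632).
The basis stays optimal until porter reaches 0; allowable decrease = 19 kg.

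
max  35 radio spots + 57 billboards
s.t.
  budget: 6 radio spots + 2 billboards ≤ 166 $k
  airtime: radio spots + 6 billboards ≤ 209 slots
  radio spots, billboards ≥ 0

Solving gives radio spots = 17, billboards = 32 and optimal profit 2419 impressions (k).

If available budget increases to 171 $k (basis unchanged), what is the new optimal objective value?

2441.5

Check each constraint at x*: budget 166/166 (tight); airtime 209/209 (tight).
The binding rows give the dual system: 6·y_budget + 1·y_airtime = 35 and 2·y_budget + 6·y_airtime = 57.
Solving: y_budget = 4.5, y_airtime = 8.
Δz = y_budget·Δb = 4.5 × (5) = 22.5, so new z* = 2419 + 22.5 = 2441.5.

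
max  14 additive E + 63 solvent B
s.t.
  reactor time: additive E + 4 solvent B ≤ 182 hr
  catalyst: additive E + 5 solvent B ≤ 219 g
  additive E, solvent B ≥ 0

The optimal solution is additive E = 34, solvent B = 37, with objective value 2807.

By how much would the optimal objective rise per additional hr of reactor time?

At the optimum: reactor time uses 182 of 182 (binding); catalyst uses 219 of 219 (binding).
From A_Bᵀ y = c: 1·y_reactor time + 1·y_catalyst = 14; 4·y_reactor time + 5·y_catalyst = 63.
This yields shadow prices y_reactor time = 7, y_catalyst = 7.
Shadow price of reactor time = 7.

7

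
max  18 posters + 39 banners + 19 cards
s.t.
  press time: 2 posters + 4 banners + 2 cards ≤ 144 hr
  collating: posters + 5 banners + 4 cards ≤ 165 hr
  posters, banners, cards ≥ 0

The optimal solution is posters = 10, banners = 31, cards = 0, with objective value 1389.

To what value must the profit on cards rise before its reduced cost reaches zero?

21

Check each constraint at x*: press time 144/144 (tight); collating 165/165 (tight).
Dual feasibility on the basic columns requires 2·y_press time + 1·y_collating = 18, 4·y_press time + 5·y_collating = 39.
This yields shadow prices y_press time = 8.5, y_collating = 1.
cards enters the basis when its profit ≥ yᵀa₃ = 8.5·2 + 1·4 = 21.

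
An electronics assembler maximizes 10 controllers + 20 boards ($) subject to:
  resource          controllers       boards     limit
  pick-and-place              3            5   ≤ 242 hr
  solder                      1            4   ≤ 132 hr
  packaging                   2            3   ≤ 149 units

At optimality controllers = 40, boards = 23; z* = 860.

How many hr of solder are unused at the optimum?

solder used = 1·40 + 4·23 = 132; slack = 132 − 132 = 0.

0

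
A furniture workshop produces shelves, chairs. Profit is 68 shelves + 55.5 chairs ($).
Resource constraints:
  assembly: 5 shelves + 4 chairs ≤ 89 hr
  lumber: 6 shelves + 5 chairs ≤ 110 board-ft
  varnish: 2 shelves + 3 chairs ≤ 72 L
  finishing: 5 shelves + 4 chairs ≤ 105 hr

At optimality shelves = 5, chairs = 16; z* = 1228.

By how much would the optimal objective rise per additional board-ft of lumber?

5.5

Check each constraint at x*: assembly 89/89 (tight); lumber 110/110 (tight); varnish 58/72 (slack 14); finishing 89/105 (slack 16).
Slack constraints have shadow price 0 (complementary slackness).
From A_Bᵀ y = c: 5·y_assembly + 6·y_lumber = 68; 4·y_assembly + 5·y_lumber = 55.5.
→ y_assembly = 7 and y_lumber = 5.5.
Shadow price of lumber = 5.5.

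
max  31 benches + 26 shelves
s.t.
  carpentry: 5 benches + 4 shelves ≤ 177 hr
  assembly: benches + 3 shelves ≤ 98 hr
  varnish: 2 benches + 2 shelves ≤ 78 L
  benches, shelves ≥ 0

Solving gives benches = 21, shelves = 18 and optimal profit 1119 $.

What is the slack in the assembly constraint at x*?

assembly used = 1·21 + 3·18 = 75; slack = 98 − 75 = 23.

23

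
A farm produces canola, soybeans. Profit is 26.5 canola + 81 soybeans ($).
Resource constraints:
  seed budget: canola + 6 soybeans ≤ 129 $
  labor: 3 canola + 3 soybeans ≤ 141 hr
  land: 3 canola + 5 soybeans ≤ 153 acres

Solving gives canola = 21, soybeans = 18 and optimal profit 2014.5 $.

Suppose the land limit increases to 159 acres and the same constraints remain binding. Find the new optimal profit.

2050.5

Binding: seed budget and land. Non-binding: labor (24 unused).
Since labor is not tight, its dual is 0.
From A_Bᵀ y = c: 1·y_seed budget + 3·y_land = 26.5; 6·y_seed budget + 5·y_land = 81.
→ y_seed budget = 8.5 and y_land = 6.
Δz = y_land·Δb = 6 × (6) = 36, so new z* = 2014.5 + 36 = 2050.5.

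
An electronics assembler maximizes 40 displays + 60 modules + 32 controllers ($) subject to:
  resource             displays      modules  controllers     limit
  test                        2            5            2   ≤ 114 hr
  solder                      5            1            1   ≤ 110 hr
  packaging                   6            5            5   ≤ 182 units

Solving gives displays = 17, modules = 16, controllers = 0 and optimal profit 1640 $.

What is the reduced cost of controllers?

Binding: test and packaging. Non-binding: solder (9 unused).
By complementary slackness, y = 0 for the non-binding constraint.
From A_Bᵀ y = c: 2·y_test + 6·y_packaging = 40; 5·y_test + 5·y_packaging = 60.
Solving: y_test = 8, y_packaging = 4.
Reduced cost of controllers: c₃ − yᵀa₃ = 32 − (8·2 + 4·5) = 32 − 36 = -4.

-4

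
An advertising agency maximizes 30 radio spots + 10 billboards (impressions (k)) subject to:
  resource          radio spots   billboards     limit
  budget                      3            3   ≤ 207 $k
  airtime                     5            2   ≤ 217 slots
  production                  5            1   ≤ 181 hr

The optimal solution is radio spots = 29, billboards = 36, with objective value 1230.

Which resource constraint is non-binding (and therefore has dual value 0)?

budget: 195/207 (slack 12)
airtime: 217/217 (binding)
production: 181/181 (binding)
By complementary slackness, a constraint with positive slack has shadow price 0 → budget.

budget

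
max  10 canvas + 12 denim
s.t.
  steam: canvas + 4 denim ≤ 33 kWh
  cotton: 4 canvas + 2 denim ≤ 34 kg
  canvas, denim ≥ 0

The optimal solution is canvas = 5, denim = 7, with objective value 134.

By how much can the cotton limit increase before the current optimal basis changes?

98

Binding constraints: steam, cotton. The basis is B = [[1,4],[4,2]] with det -14.
Per unit increase in cotton, x* moves by d = (0.2857, -0.0714).
The basis stays optimal until denim reaches 0; allowable increase = 98 kg.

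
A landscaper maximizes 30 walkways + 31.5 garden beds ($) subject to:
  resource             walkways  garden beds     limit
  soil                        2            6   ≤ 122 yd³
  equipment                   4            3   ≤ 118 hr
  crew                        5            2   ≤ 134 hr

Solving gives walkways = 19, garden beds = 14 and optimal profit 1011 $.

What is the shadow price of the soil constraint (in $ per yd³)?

At the optimum: soil uses 122 of 122 (binding); equipment uses 118 of 118 (binding); crew uses 123 of 134 (slack = 11).
Since crew is not tight, its dual is 0.
From A_Bᵀ y = c: 2·y_soil + 4·y_equipment = 30; 6·y_soil + 3·y_equipment = 31.5.
This yields shadow prices y_soil = 2, y_equipment = 6.5.
Shadow price of soil = 2.

2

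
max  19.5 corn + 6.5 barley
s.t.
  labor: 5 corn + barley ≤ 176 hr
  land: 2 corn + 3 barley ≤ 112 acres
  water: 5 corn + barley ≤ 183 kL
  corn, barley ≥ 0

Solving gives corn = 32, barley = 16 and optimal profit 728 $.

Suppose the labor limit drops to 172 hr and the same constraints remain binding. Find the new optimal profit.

Check each constraint at x*: labor 176/176 (tight); land 112/112 (tight); water 176/183 (slack 7).
By complementary slackness, y = 0 for the non-binding constraint.
From A_Bᵀ y = c: 5·y_labor + 2·y_land = 19.5; 1·y_labor + 3·y_land = 6.5.
Solving: y_labor = 3.5, y_land = 1.
Δz = y_labor·Δb = 3.5 × (-4) = -14, so new z* = 728 − 14 = 714.

714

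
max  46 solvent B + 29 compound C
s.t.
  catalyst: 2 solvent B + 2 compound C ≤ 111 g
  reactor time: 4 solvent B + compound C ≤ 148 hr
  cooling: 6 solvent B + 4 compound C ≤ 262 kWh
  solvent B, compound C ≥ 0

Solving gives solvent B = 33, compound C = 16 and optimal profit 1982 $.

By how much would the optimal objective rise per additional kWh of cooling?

At the optimum: catalyst uses 98 of 111 (slack = 13); reactor time uses 148 of 148 (binding); cooling uses 262 of 262 (binding).
Since catalyst is not tight, its dual is 0.
Dual feasibility on the basic columns requires 4·y_reactor time + 6·y_cooling = 46, 1·y_reactor time + 4·y_cooling = 29.
This yields shadow prices y_reactor time = 1, y_cooling = 7.
Shadow price of cooling = 7.

7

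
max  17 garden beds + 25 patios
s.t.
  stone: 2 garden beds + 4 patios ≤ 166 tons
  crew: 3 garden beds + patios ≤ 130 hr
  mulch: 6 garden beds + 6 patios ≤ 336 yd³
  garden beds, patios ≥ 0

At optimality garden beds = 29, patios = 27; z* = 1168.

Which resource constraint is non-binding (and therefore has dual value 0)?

stone: 166/166 (binding)
crew: 114/130 (slack 16)
mulch: 336/336 (binding)
By complementary slackness, a constraint with positive slack has shadow price 0 → crew.

crew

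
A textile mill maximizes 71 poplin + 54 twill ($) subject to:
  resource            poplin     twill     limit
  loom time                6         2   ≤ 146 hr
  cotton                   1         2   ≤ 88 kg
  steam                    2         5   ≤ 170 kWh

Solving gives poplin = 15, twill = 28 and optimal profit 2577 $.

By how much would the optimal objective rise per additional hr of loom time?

9.5

Binding: loom time and steam. Non-binding: cotton (17 unused).
Since cotton is not tight, its dual is 0.
From A_Bᵀ y = c: 6·y_loom time + 2·y_steam = 71; 2·y_loom time + 5·y_steam = 54.
→ y_loom time = 9.5 and y_steam = 7.
Shadow price of loom time = 9.5.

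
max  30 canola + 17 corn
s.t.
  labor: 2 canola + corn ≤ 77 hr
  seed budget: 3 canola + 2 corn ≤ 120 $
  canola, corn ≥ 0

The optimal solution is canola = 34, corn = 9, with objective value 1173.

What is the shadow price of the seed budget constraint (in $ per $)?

At the optimum: labor uses 77 of 77 (binding); seed budget uses 120 of 120 (binding).
From A_Bᵀ y = c: 2·y_labor + 3·y_seed budget = 30; 1·y_labor + 2·y_seed budget = 17.
Solving: y_labor = 9, y_seed budget = 4.
Shadow price of seed budget = 4.

4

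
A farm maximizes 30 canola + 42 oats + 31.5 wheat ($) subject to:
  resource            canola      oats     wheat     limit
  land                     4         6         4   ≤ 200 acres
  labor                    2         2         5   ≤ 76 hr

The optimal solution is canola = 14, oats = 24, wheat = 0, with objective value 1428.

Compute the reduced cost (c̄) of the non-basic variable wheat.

At the optimum: land uses 200 of 200 (binding); labor uses 76 of 76 (binding).
Dual feasibility on the basic columns requires 4·y_land + 2·y_labor = 30, 6·y_land + 2·y_labor = 42.
This yields shadow prices y_land = 6, y_labor = 3.
Reduced cost of wheat: c₃ − yᵀa₃ = 31.5 − (6·4 + 3·5) = 31.5 − 39 = -7.5.

-7.5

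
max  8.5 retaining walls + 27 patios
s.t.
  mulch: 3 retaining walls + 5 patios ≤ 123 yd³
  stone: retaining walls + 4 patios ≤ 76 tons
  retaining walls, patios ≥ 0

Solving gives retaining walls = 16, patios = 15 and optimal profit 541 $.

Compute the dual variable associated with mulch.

1

Both mulch and stone are binding at x*.
The binding rows give the dual system: 3·y_mulch + 1·y_stone = 8.5 and 5·y_mulch + 4·y_stone = 27.
This yields shadow prices y_mulch = 1, y_stone = 5.5.
Shadow price of mulch = 1.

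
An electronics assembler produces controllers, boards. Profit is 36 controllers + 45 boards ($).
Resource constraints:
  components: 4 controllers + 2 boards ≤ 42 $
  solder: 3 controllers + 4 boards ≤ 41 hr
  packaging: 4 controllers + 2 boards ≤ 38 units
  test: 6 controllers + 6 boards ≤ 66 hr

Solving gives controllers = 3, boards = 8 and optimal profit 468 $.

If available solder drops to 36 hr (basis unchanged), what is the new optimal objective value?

Binding: solder and test. Non-binding: components (14 unused), packaging (10 unused).
Since components, packaging are not tight, their duals are 0.
Dual feasibility on the basic columns requires 3·y_solder + 6·y_test = 36, 4·y_solder + 6·y_test = 45.
Solving: y_solder = 9, y_test = 1.5.
Δz = y_solder·Δb = 9 × (-5) = -45, so new z* = 468 − 45 = 423.

423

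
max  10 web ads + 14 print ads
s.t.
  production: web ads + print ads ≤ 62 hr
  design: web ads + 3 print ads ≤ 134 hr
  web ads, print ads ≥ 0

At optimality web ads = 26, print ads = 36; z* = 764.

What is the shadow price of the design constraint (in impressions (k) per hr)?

2

At the optimum: production uses 62 of 62 (binding); design uses 134 of 134 (binding).
From A_Bᵀ y = c: 1·y_production + 1·y_design = 10; 1·y_production + 3·y_design = 14.
Solving: y_production = 8, y_design = 2.
Shadow price of design = 2.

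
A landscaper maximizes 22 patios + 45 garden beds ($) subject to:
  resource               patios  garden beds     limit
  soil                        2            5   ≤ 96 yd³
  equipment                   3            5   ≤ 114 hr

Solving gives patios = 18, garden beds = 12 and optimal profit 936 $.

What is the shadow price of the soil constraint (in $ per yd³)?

5

At the optimum: soil uses 96 of 96 (binding); equipment uses 114 of 114 (binding).
The binding rows give the dual system: 2·y_soil + 3·y_equipment = 22 and 5·y_soil + 5·y_equipment = 45.
→ y_soil = 5 and y_equipment = 4.
Shadow price of soil = 5.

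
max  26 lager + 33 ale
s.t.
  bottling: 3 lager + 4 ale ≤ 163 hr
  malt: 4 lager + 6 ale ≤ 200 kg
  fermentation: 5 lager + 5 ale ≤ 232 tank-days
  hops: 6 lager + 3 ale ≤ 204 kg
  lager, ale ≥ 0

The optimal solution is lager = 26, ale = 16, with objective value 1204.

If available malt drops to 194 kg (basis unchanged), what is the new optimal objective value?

At the optimum: bottling uses 142 of 163 (slack = 21); malt uses 200 of 200 (binding); fermentation uses 210 of 232 (slack = 22); hops uses 204 of 204 (binding).
By complementary slackness, y = 0 for the non-binding constraints.
From A_Bᵀ y = c: 4·y_malt + 6·y_hops = 26; 6·y_malt + 3·y_hops = 33.
Solving: y_malt = 5, y_hops = 1.
Δz = y_malt·Δb = 5 × (-6) = -30, so new z* = 1204 − 30 = 1174.

1174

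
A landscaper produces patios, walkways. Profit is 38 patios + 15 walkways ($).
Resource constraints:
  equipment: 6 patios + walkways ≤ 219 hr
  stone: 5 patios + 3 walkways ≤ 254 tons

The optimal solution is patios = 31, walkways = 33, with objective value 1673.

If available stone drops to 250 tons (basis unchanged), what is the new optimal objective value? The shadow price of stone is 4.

1657

Δb = -4, so new z* = 1673 + (4)·(-4) = 1673 − 16 = 1657.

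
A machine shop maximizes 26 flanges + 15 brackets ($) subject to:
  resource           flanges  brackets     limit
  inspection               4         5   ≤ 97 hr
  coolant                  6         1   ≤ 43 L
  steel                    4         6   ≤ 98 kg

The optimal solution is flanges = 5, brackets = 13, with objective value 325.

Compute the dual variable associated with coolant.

Check each constraint at x*: inspection 85/97 (slack 12); coolant 43/43 (tight); steel 98/98 (tight).
Slack constraints have shadow price 0 (complementary slackness).
Dual feasibility on the basic columns requires 6·y_coolant + 4·y_steel = 26, 1·y_coolant + 6·y_steel = 15.
This yields shadow prices y_coolant = 3, y_steel = 2.
Shadow price of coolant = 3.

3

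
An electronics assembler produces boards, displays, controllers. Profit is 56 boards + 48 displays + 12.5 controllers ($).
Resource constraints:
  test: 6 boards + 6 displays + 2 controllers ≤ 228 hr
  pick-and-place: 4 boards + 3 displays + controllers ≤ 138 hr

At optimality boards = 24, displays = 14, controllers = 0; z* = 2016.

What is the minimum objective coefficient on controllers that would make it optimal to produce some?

Check each constraint at x*: test 228/228 (tight); pick-and-place 138/138 (tight).
The binding rows give the dual system: 6·y_test + 4·y_pick-and-place = 56 and 6·y_test + 3·y_pick-and-place = 48.
Solving: y_test = 4, y_pick-and-place = 8.
controllers enters the basis when its profit ≥ yᵀa₃ = 4·2 + 8·1 = 16.

16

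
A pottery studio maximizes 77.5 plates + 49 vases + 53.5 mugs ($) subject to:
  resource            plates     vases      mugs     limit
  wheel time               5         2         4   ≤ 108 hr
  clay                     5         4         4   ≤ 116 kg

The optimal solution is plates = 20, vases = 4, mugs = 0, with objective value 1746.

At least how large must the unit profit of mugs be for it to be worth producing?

62

At the optimum: wheel time uses 108 of 108 (binding); clay uses 116 of 116 (binding).
Dual feasibility on the basic columns requires 5·y_wheel time + 5·y_clay = 77.5, 2·y_wheel time + 4·y_clay = 49.
This yields shadow prices y_wheel time = 6.5, y_clay = 9.
mugs enters the basis when its profit ≥ yᵀa₃ = 6.5·4 + 9·4 = 62.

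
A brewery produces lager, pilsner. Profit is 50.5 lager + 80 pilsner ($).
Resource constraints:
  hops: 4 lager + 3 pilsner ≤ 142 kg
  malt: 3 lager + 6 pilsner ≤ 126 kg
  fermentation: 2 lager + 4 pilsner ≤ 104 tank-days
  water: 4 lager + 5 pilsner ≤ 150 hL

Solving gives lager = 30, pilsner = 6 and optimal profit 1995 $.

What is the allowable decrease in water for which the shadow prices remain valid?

45

Binding constraints: malt, water. The basis is B = [[3,6],[4,5]] with det -9.
Per unit decrease in water, x* moves by d = (-0.6667, 0.3333).
The basis stays optimal until lager reaches 0; allowable decrease = 45 hL.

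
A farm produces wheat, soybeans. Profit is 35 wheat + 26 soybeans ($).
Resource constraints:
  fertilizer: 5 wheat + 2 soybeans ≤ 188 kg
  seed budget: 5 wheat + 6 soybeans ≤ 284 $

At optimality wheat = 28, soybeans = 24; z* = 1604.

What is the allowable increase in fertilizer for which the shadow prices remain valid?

Binding constraints: fertilizer, seed budget. The basis is B = [[5,2],[5,6]] with det 20.
Per unit increase in fertilizer, x* moves by d = (0.3, -0.25).
The basis stays optimal until soybeans reaches 0; allowable increase = 96 kg.

96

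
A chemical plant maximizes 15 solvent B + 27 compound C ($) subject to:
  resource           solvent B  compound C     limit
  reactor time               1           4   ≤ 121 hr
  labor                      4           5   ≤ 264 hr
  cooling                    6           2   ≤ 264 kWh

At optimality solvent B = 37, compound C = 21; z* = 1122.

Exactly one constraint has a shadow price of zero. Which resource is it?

labor

reactor time: 121/121 (binding)
labor: 253/264 (slack 11)
cooling: 264/264 (binding)
By complementary slackness, a constraint with positive slack has shadow price 0 → labor.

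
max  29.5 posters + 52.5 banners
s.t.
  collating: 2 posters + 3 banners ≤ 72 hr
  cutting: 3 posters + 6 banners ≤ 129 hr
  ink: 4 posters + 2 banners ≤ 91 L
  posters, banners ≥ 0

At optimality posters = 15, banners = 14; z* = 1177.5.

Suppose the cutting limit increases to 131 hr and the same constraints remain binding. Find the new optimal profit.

At the optimum: collating uses 72 of 72 (binding); cutting uses 129 of 129 (binding); ink uses 88 of 91 (slack = 3).
Since ink is not tight, its dual is 0.
Dual feasibility on the basic columns requires 2·y_collating + 3·y_cutting = 29.5, 3·y_collating + 6·y_cutting = 52.5.
Solving: y_collating = 6.5, y_cutting = 5.5.
Δz = y_cutting·Δb = 5.5 × (2) = 11, so new z* = 1177.5 + 11 = 1188.5.

1188.5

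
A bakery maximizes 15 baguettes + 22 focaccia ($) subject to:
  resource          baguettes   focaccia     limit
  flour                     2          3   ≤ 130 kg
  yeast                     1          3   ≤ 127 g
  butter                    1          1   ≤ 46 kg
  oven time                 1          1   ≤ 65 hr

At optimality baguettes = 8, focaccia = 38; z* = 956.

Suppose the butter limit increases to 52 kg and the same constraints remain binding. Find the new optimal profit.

962

Check each constraint at x*: flour 130/130 (tight); yeast 122/127 (slack 5); butter 46/46 (tight); oven time 46/65 (slack 19).
Slack constraints have shadow price 0 (complementary slackness).
Dual feasibility on the basic columns requires 2·y_flour + 1·y_butter = 15, 3·y_flour + 1·y_butter = 22.
This yields shadow prices y_flour = 7, y_butter = 1.
Δz = y_butter·Δb = 1 × (6) = 6, so new z* = 956 + 6 = 962.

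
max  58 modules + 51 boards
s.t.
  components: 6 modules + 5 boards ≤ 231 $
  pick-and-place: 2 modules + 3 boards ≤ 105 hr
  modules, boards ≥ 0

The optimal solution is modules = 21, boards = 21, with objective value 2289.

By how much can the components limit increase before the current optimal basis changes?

84

Binding constraints: components, pick-and-place. The basis is B = [[6,5],[2,3]] with det 8.
Per unit increase in components, x* moves by d = (0.375, -0.25).
The basis stays optimal until boards reaches 0; allowable increase = 84 $.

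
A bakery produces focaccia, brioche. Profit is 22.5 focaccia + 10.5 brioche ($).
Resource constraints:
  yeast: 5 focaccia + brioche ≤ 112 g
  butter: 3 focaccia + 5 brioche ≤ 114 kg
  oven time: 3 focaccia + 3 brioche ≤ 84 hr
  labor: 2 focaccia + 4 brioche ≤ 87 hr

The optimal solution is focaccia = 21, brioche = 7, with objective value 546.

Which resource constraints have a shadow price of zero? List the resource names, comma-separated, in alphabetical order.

yeast: 112/112 (binding)
butter: 98/114 (slack 16)
oven time: 84/84 (binding)
labor: 70/87 (slack 17)
By complementary slackness, a constraint with positive slack has shadow price 0 → butter, labor.

butter, labor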